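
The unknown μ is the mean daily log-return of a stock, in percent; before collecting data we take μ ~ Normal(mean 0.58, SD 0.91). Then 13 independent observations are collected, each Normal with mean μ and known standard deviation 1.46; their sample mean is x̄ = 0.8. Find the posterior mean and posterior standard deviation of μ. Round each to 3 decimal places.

Posterior mean ≈ 0.764; posterior SD ≈ 0.370

Prior precision 1/τ₀² = 1/0.91² = 1.20758; data precision n/σ² = 13/1.46² = 6.09871.
Posterior precision = 1.20758 + 6.09871 = 7.30629, giving posterior SD = 1/√7.30629 = 0.370.
Posterior mean = (1.20758·0.58 + 6.09871·0.8) / 7.30629 = 0.764.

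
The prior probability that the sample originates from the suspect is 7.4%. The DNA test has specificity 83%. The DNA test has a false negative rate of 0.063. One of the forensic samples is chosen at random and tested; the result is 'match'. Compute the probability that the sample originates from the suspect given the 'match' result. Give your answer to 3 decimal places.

Write H for 'the sample originates from the suspect'. Prior odds H:¬H = 0.074/0.926 = 0.079914. For the 'match' outcome, the likelihood ratio is 0.937/0.17 = 5.5118.
Posterior odds = 0.079914 × 5.5118 = 0.44046, so P(H|E) = 0.44046/(1+0.44046) = 0.306.

P(H | E) ≈ 0.306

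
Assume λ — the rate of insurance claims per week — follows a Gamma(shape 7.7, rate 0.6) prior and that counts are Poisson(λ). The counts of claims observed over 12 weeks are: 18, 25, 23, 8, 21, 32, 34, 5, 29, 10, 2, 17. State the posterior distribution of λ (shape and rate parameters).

The Poisson likelihood adds the total count to the shape and the number of exposure periods to the rate. Here ∑xᵢ = 224 and n = 12, so shape 7.7→231.7 and rate 0.6→12.6.

Posterior: Gamma(shape=231.7, rate=12.6)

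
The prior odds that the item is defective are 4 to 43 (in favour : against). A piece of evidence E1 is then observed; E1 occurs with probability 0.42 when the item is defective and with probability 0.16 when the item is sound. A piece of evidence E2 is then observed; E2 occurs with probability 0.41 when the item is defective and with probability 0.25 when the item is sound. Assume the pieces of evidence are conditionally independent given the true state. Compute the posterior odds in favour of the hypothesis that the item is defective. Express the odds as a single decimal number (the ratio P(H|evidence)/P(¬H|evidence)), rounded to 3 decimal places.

Prior odds = 4/43 = 0.093023.
Likelihood ratio for E1 = 0.42/0.16 = 2.6250.
Likelihood ratio for E2 = 0.41/0.25 = 1.6400.
Posterior odds = prior odds × LR₁ × LR₂ = 0.40047.

Posterior odds ≈ 0.400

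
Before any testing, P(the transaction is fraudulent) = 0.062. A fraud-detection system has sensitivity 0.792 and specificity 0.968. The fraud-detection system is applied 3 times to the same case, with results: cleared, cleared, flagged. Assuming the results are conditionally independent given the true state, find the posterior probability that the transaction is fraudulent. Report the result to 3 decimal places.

Posterior P(H) ≈ 0.070

Let H be the event that the transaction is fraudulent; start with P(H) = 0.062. P('flagged'|H) = 0.792, P('flagged'|¬H) = 0.032.
Update on result 1 ('cleared'): P(H) ← 0.208·0.0620 / (0.208·0.0620 + 0.968·0.9380) = 0.012896/0.92088 = 0.0140.
Update on result 2 ('cleared'): P(H) ← 0.208·0.0140 / (0.208·0.0140 + 0.968·0.9860) = 0.0029128/0.95736 = 0.0030.
Update on result 3 ('flagged'): P(H) ← 0.792·0.0030 / (0.792·0.0030 + 0.032·0.9970) = 0.0024097/0.034312 = 0.0702.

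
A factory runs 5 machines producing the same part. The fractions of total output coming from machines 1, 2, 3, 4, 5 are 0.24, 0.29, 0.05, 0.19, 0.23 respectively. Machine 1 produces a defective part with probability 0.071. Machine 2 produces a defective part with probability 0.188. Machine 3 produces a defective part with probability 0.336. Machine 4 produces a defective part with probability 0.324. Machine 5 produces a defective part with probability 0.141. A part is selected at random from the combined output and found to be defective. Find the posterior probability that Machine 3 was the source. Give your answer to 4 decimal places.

P(defective|M1) = 0.071; P(defective|M2) = 0.188; P(defective|M3) = 0.336; P(defective|M4) = 0.324; P(defective|M5) = 0.141.
Prior × likelihood for each source: 0.24·0.071=0.01704, 0.29·0.188=0.05452, 0.05·0.336=0.01680, 0.19·0.324=0.06156, 0.23·0.141=0.03243. Summing gives P(defective) = 0.18235.
P(Machine 3 | defective) = 0.01680 / 0.18235 = 0.0921.

Posterior probability ≈ 0.0921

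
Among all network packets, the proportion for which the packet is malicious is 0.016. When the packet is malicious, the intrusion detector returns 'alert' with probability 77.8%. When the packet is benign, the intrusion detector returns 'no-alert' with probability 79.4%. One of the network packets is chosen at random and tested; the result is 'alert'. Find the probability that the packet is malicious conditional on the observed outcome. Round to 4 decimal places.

Write H for 'the packet is malicious'. Prior odds H:¬H = 0.016/0.984 = 0.016260. For the 'alert' outcome, the likelihood ratio is 0.778/0.206 = 3.7767.
Posterior odds = 0.016260 × 3.7767 = 0.061410, so P(H|E) = 0.061410/(1+0.061410) = 0.0579.

P(H | E) ≈ 0.0579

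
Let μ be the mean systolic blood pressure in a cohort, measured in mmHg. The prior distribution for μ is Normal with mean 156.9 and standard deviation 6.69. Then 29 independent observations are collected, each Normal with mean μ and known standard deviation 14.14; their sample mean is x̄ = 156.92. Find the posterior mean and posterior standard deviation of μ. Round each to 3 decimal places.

Posterior mean ≈ 156.917; posterior SD ≈ 2.444

With known σ, the Normal prior is conjugate. Weight on the data is w = (n/σ²)/(n/σ² + 1/τ₀²) = 0.145044/(0.145044+0.0223433) = 0.86652.
Posterior mean = w·x̄ + (1−w)·μ₀ = 0.86652·156.92 + 0.13348·156.9 = 156.917. Posterior variance = 1/(0.145044+0.0223433) = 5.97418, so SD = 2.444.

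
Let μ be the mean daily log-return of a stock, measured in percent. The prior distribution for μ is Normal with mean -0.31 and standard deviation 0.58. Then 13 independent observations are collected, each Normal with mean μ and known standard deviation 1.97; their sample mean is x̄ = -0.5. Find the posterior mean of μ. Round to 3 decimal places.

With known σ, the Normal prior is conjugate. Weight on the data is w = (n/σ²)/(n/σ² + 1/τ₀²) = 3.34974/(3.34974+2.97265) = 0.52982.
Posterior mean = w·x̄ + (1−w)·μ₀ = 0.52982·-0.5 + 0.47018·-0.31 = -0.411.

Posterior mean ≈ -0.411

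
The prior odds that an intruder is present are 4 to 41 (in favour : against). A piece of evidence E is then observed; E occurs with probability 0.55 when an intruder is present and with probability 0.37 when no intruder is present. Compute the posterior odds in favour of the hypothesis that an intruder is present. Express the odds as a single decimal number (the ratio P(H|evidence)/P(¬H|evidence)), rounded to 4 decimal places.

Prior odds = 4/41 = 0.097561. In log-odds, ln(0.097561) = -2.3273.
Add log likelihood ratio: ln(1.4865) = 0.39642.
Posterior log-odds = -1.9309, so posterior odds = exp(-1.9309) = 0.14502.

Posterior odds ≈ 0.1450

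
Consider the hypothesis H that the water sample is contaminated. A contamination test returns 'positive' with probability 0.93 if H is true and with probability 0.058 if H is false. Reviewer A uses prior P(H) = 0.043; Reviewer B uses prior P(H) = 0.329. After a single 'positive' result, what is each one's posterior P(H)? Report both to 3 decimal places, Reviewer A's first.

P('+'|H) = 0.93, P('+'|¬H) = 0.058.
Reviewer A: numerator 0.93·0.043 = 0.039990; evidence = 0.039990+0.058·0.957 = 0.095496; posterior = 0.419.
Reviewer B: numerator 0.93·0.329 = 0.30597; evidence = 0.30597+0.058·0.671 = 0.34489; posterior = 0.887.

Reviewer A: 0.419; Reviewer B: 0.887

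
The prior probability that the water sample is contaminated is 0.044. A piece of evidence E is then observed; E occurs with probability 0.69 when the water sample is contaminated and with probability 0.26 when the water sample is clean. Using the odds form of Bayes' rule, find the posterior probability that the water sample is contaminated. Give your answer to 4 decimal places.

Posterior probability ≈ 0.1088

Prior odds = 0.044/(1−0.044) = 0.046025. In log-odds, ln(0.046025) = -3.0786.
Add log likelihood ratio: ln(2.6538) = 0.97601.
Posterior log-odds = -2.1026, so posterior odds = exp(-2.1026) = 0.12214. Converting, P(H|E) = 0.12214/1.1221 = 0.1088.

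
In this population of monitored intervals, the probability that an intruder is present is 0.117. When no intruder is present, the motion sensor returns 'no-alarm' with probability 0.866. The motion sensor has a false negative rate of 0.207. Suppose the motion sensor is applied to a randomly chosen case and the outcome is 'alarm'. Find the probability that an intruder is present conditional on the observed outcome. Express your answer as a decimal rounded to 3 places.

Write H for 'an intruder is present'. Prior odds H:¬H = 0.117/0.883 = 0.13250. For the 'alarm' outcome, the likelihood ratio is 0.793/0.134 = 5.9179.
Posterior odds = 0.13250 × 5.9179 = 0.78414, so P(H|E) = 0.78414/(1+0.78414) = 0.440.

P(H | E) ≈ 0.440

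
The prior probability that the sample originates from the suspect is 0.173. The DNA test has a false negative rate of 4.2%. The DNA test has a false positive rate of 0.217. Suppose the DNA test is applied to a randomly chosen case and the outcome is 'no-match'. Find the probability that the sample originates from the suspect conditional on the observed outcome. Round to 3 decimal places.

Let H be the event that the sample originates from the suspect. P(H) = 0.173, so P(¬H) = 0.827. With E the 'no-match' result, P(E|H) = 0.042 and P(E|¬H) = 0.783.
P(E) = 0.042·0.173 + 0.783·0.827 = 0.0072660 + 0.64754 = 0.65481.
By Bayes' theorem, P(H|E) = 0.0072660 / 0.65481 = 0.011.

P(H | E) ≈ 0.011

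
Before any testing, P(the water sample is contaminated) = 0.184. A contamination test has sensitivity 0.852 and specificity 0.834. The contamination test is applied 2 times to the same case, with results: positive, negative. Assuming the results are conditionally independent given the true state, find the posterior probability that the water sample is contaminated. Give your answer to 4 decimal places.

Posterior P(H) ≈ 0.1704

With H the event that the water sample is contaminated, the joint likelihood of the observed sequence is P(data|H) = 0.852·0.148 = 0.12610 and P(data|¬H) = 0.166·0.834 = 0.13844.
Bayes: P(H|data) = 0.184·0.12610 / (0.184·0.12610 + 0.816·0.13844) = 0.023202/0.13617 = 0.1704.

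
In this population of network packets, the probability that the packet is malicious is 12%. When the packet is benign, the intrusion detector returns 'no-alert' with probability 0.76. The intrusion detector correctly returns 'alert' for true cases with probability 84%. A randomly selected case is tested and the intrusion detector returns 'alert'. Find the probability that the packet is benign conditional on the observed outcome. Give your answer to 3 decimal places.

Write H for 'the packet is malicious'. Prior odds H:¬H = 0.12/0.88 = 0.13636. For the 'alert' outcome, the likelihood ratio is 0.84/0.24 = 3.5000.
Posterior odds = 0.13636 × 3.5000 = 0.47727, so P(H|E) = 0.47727/(1+0.47727) = 0.323. Then P(¬H|E) = 1 − 0.323 = 0.677.

P(¬H | E) ≈ 0.677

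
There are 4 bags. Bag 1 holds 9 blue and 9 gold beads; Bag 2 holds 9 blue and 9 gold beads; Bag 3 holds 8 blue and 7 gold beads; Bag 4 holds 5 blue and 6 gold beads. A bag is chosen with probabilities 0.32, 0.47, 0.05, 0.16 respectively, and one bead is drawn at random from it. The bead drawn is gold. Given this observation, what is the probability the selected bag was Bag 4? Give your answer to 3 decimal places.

P(gold|Bag 1) = 0.5; P(gold|Bag 2) = 0.5; P(gold|Bag 3) = 0.4667; P(gold|Bag 4) = 0.5455.
Prior × likelihood for each source: 0.32·0.5=0.1600, 0.47·0.5=0.2350, 0.05·0.4667=0.02333, 0.16·0.5455=0.08727. Summing gives P(gold) = 0.50561.
P(Bag 4 | gold) = 0.08727 / 0.50561 = 0.173.

Posterior probability ≈ 0.173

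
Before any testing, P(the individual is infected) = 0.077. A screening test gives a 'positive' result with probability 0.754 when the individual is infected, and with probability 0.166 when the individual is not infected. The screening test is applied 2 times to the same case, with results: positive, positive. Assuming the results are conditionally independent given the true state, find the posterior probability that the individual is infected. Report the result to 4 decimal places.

With H the event that the individual is infected, the joint likelihood of the observed sequence is P(data|H) = 0.754·0.754 = 0.56852 and P(data|¬H) = 0.166·0.166 = 0.027556.
Bayes: P(H|data) = 0.077·0.56852 / (0.077·0.56852 + 0.923·0.027556) = 0.043776/0.069210 = 0.6325.

Posterior P(H) ≈ 0.6325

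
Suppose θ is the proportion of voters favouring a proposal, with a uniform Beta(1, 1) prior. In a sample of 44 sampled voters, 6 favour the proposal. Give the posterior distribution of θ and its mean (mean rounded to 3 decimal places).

Observing 6 successes and 38 failures updates Beta(1, 1) by adding the success and failure counts to the two shape parameters: α = 1+6 = 7, β = 1+38 = 39.
Posterior mean = α/(α+β) = 7/46 = 0.152.

Posterior: Beta(7, 39); mean ≈ 0.152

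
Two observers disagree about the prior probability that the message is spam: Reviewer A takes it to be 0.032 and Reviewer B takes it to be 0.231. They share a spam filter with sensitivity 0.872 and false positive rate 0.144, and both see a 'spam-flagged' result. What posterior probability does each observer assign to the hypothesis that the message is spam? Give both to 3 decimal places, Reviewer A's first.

The likelihood ratio for a 'spam-flagged' result is 0.872/0.144 = 6.0556.
Reviewer A: prior odds 0.032/0.968 = 0.033058; posterior odds 0.20018; posterior probability 0.167.
Reviewer B: prior odds 0.231/0.769 = 0.30039; posterior odds 1.8190; posterior probability 0.645.

Reviewer A: 0.167; Reviewer B: 0.645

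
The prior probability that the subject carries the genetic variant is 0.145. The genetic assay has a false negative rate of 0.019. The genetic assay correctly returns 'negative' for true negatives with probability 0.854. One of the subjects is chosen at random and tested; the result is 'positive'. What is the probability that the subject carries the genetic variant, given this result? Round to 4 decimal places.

P(H | E) ≈ 0.5326

Let H be the event that the subject carries the genetic variant. P(H) = 0.145, so P(¬H) = 0.855. With E the 'positive' result, P(E|H) = 0.981 and P(E|¬H) = 0.146.
P(E) = 0.981·0.145 + 0.146·0.855 = 0.14224 + 0.12483 = 0.26707.
By Bayes' theorem, P(H|E) = 0.14224 / 0.26707 = 0.5326.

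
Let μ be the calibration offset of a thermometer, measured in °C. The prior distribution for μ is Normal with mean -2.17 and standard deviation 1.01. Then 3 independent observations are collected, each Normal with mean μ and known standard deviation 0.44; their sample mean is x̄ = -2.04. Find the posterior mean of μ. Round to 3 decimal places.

Posterior mean ≈ -2.048

Prior precision 1/τ₀² = 1/1.01² = 0.980296; data precision n/σ² = 3/0.44² = 15.4959.
Posterior precision = 0.980296 + 15.4959 = 16.4762.
Posterior mean = (0.980296·-2.17 + 15.4959·-2.04) / 16.4762 = -2.048.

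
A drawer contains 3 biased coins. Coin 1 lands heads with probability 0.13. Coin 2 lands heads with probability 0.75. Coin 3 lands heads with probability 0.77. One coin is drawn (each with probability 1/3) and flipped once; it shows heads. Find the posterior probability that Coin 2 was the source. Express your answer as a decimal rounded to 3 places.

Tabulate prior·likelihood by source: [1] prior 0.333333, lik 0.13, product 0.04333; [2] prior 0.333333, lik 0.75, product 0.2500; [3] prior 0.333333, lik 0.77, product 0.2567.
Normalizing constant = 0.55000; the posterior for Coin 2 is its product over the sum, 0.2500/0.55000 = 0.455.

Posterior probability ≈ 0.455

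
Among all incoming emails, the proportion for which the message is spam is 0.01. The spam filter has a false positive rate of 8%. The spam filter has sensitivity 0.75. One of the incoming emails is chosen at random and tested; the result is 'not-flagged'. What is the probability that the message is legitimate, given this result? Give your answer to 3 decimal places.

Let H be the event that the message is spam. P(H) = 0.01, so P(¬H) = 0.99. With E the 'not-flagged' result, P(E|H) = 0.25 and P(E|¬H) = 0.92.
P(E) = 0.25·0.01 + 0.92·0.99 = 0.0025000 + 0.91080 = 0.91330.
By Bayes' theorem, P(H|E) = 0.0025000 / 0.91330 = 0.003. Hence P(¬H|E) = 1 − 0.003 = 0.997.

P(¬H | E) ≈ 0.997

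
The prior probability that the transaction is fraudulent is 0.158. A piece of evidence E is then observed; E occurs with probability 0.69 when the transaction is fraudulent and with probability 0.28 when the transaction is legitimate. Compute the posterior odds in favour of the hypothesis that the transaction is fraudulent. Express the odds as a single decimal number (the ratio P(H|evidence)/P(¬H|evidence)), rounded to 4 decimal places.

Posterior odds ≈ 0.4624

Prior odds = 0.158/(1−0.158) = 0.18765. In log-odds, ln(0.18765) = -1.6732.
Add log likelihood ratio: ln(2.4643) = 0.90190.
Posterior log-odds = -0.77128, so posterior odds = exp(-0.77128) = 0.46242.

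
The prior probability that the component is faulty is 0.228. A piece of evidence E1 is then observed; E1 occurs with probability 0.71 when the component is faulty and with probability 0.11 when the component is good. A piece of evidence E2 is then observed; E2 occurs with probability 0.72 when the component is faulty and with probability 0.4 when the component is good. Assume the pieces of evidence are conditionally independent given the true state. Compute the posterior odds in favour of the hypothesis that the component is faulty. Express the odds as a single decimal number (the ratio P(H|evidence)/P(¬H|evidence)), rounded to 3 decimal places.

Prior odds = 0.228/(1−0.228) = 0.29534. In log-odds, ln(0.29534) = -1.2196.
Add log likelihood ratios: ln(6.4545) + ln(1.8000) = 2.4526.
Posterior log-odds = 1.2329, so posterior odds = exp(1.2329) = 3.4313.

Posterior odds ≈ 3.431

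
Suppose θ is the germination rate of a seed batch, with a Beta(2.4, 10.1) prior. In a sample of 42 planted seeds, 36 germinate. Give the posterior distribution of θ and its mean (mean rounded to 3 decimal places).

Posterior: Beta(38.4, 16.1); mean ≈ 0.705

Observing 36 successes and 6 failures updates Beta(2.4, 10.1) by adding the success and failure counts to the two shape parameters: α = 2.4+36 = 38.4, β = 10.1+6 = 16.1.
E[θ | data] = 38.4/(38.4+16.1) = 0.705.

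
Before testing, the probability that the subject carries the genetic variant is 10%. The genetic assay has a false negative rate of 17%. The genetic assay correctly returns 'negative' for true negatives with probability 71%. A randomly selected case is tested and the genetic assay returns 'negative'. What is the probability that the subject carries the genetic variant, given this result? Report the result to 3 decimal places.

Write H for 'the subject carries the genetic variant'. Prior odds H:¬H = 0.1/0.9 = 0.11111. For the 'negative' outcome, the likelihood ratio is 0.17/0.71 = 0.23944.
Posterior odds = 0.11111 × 0.23944 = 0.026604, so P(H|E) = 0.026604/(1+0.026604) = 0.026.

P(H | E) ≈ 0.026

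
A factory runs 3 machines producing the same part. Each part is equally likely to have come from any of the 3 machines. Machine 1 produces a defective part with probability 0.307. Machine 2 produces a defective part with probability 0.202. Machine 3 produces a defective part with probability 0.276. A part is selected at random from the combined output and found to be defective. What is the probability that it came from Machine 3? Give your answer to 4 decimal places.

P(defective|M1) = 0.307; P(defective|M2) = 0.202; P(defective|M3) = 0.276.
Prior × likelihood for each source: 0.333333·0.307=0.1023, 0.333333·0.202=0.06733, 0.333333·0.276=0.09200. Summing gives P(defective) = 0.26167.
P(Machine 3 | defective) = 0.09200 / 0.26167 = 0.3516.

Posterior probability ≈ 0.3516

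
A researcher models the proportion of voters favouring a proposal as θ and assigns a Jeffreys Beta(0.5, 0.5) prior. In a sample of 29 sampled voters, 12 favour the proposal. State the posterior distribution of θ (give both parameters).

The binomial likelihood is conjugate to the Beta prior: with 12 successes and 17 failures, the posterior is Beta(0.5+12, 0.5+17) = Beta(12.5, 17.5).

Posterior: Beta(12.5, 17.5)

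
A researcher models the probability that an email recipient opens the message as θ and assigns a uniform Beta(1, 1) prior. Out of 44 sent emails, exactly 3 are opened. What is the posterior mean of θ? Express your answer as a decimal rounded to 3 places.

Posterior mean ≈ 0.087

The binomial likelihood is conjugate to the Beta prior: with 3 successes and 41 failures, the posterior is Beta(1+3, 1+41) = Beta(4, 42).
Posterior mean = α/(α+β) = 4/46 = 0.087.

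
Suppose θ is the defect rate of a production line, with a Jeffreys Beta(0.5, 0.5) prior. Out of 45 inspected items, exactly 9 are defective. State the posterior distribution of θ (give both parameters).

Posterior: Beta(9.5, 36.5)

The binomial likelihood is conjugate to the Beta prior: with 9 successes and 36 failures, the posterior is Beta(0.5+9, 0.5+36) = Beta(9.5, 36.5).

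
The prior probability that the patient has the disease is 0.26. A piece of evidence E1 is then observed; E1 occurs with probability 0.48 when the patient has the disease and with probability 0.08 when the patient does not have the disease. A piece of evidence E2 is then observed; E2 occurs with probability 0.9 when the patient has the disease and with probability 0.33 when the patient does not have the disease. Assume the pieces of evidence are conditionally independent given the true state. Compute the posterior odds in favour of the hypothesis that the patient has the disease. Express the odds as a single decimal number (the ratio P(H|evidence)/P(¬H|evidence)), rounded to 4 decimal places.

Prior odds = 0.26/(1−0.26) = 0.35135. In log-odds, ln(0.35135) = -1.0460.
Add log likelihood ratios: ln(6.0000) + ln(2.7273) = 2.7951.
Posterior log-odds = 1.7491, so posterior odds = exp(1.7491) = 5.7494.

Posterior odds ≈ 5.7494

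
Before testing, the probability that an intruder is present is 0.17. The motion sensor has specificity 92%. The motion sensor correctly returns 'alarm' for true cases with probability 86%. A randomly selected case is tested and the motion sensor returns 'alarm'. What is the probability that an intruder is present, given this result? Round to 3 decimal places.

P(H | E) ≈ 0.688

Write H for 'an intruder is present'. Prior odds H:¬H = 0.17/0.83 = 0.20482. For the 'alarm' outcome, the likelihood ratio is 0.86/0.08 = 10.750.
Posterior odds = 0.20482 × 10.750 = 2.2018, so P(H|E) = 2.2018/(1+2.2018) = 0.688.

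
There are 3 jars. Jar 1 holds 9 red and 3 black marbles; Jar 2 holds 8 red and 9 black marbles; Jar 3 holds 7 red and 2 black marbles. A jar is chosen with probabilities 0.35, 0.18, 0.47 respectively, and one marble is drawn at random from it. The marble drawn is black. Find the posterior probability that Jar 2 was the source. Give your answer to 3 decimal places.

P(black|Jar 1) = 0.25; P(black|Jar 2) = 0.5294; P(black|Jar 3) = 0.2222.
Prior × likelihood for each source: 0.35·0.25=0.08750, 0.18·0.5294=0.09529, 0.47·0.2222=0.1044. Summing gives P(black) = 0.28724.
P(Jar 2 | black) = 0.09529 / 0.28724 = 0.332.

Posterior probability ≈ 0.332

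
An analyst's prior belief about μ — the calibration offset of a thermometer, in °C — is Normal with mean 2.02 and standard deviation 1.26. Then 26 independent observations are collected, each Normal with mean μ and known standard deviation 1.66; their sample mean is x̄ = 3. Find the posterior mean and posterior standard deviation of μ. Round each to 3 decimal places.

Posterior mean ≈ 2.939; posterior SD ≈ 0.315

With known σ, the Normal prior is conjugate. Weight on the data is w = (n/σ²)/(n/σ² + 1/τ₀²) = 9.43533/(9.43533+0.629882) = 0.93742.
Posterior mean = w·x̄ + (1−w)·μ₀ = 0.93742·3 + 0.062580·2.02 = 2.939. Posterior variance = 1/(9.43533+0.629882) = 0.0993521, so SD = 0.315.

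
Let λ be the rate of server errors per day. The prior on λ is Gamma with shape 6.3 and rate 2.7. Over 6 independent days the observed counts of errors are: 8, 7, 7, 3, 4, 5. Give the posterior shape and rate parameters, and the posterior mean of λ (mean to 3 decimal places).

Total count ∑xᵢ = 34 over n = 6 days.
Gamma is conjugate to the Poisson likelihood: posterior is Gamma(shape = 6.3+34 = 40.3, rate = 2.7+6 = 8.7).
Posterior mean = shape/rate = 40.3/8.7 = 4.632.

Posterior: Gamma(shape=40.3, rate=8.7); mean ≈ 4.632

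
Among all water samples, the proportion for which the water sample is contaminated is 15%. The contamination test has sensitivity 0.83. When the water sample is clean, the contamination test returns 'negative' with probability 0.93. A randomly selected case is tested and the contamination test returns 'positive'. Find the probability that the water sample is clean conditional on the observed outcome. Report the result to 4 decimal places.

P(¬H | E) ≈ 0.3234

Let H be the event that the water sample is contaminated. P(H) = 0.15, so P(¬H) = 0.85. With E the 'positive' result, P(E|H) = 0.83 and P(E|¬H) = 0.07.
P(E) = 0.83·0.15 + 0.07·0.85 = 0.12450 + 0.059500 = 0.18400.
By Bayes' theorem, P(H|E) = 0.12450 / 0.18400 = 0.6766. Hence P(¬H|E) = 1 − 0.6766 = 0.3234.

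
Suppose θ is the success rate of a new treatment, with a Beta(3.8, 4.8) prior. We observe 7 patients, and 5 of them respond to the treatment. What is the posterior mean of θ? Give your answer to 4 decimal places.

Posterior mean ≈ 0.5641

The binomial likelihood is conjugate to the Beta prior: with 5 successes and 2 failures, the posterior is Beta(3.8+5, 4.8+2) = Beta(8.8, 6.8).
Posterior mean = α/(α+β) = 8.8/15.6 = 0.5641.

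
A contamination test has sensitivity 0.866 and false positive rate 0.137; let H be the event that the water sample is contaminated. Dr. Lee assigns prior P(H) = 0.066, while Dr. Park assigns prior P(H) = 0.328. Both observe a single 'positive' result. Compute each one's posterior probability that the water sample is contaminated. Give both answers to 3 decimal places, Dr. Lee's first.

Dr. Lee: 0.309; Dr. Park: 0.755

P('+'|H) = 0.866, P('+'|¬H) = 0.137.
Dr. Lee: numerator 0.866·0.066 = 0.057156; evidence = 0.057156+0.137·0.934 = 0.18511; posterior = 0.309.
Dr. Park: numerator 0.866·0.328 = 0.28405; evidence = 0.28405+0.137·0.672 = 0.37611; posterior = 0.755.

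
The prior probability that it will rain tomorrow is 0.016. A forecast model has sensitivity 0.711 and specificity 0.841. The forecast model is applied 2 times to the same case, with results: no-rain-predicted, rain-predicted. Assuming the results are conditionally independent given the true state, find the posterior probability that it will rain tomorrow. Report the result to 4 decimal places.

With H the event that it will rain tomorrow, the joint likelihood of the observed sequence is P(data|H) = 0.289·0.711 = 0.20548 and P(data|¬H) = 0.841·0.159 = 0.13372.
Bayes: P(H|data) = 0.016·0.20548 / (0.016·0.20548 + 0.984·0.13372) = 0.0032877/0.13487 = 0.0244.

Posterior P(H) ≈ 0.0244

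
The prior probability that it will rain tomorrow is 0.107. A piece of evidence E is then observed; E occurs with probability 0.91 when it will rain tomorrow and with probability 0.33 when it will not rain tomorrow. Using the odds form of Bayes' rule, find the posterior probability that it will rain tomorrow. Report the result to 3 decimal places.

Posterior probability ≈ 0.248

Prior odds = 0.107/(1−0.107) = 0.11982.
Likelihood ratio for E = 0.91/0.33 = 2.7576.
Posterior odds = prior odds × LR = 0.33042.
Posterior probability = odds/(1+odds) = 0.33042/1.3304 = 0.248.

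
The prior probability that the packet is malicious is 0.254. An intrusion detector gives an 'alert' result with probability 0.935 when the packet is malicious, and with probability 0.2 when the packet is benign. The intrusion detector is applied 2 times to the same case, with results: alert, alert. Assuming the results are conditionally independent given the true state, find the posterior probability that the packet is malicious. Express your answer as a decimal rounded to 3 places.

With H the event that the packet is malicious, the joint likelihood of the observed sequence is P(data|H) = 0.935·0.935 = 0.87423 and P(data|¬H) = 0.2·0.2 = 0.040000.
Bayes: P(H|data) = 0.254·0.87423 / (0.254·0.87423 + 0.746·0.040000) = 0.22205/0.25189 = 0.8815.

Posterior P(H) ≈ 0.882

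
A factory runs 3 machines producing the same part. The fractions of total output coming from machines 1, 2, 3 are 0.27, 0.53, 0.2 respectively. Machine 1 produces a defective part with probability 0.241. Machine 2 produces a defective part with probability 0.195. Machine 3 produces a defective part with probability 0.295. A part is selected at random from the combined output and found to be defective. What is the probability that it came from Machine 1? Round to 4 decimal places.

Posterior probability ≈ 0.2861

Tabulate prior·likelihood by source: [1] prior 0.27, lik 0.241, product 0.06507; [2] prior 0.53, lik 0.195, product 0.1034; [3] prior 0.2, lik 0.295, product 0.05900.
Normalizing constant = 0.22742; the posterior for Machine 1 is its product over the sum, 0.06507/0.22742 = 0.2861.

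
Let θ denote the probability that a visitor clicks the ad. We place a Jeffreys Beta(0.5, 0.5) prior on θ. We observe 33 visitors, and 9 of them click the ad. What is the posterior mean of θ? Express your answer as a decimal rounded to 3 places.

The binomial likelihood is conjugate to the Beta prior: with 9 successes and 24 failures, the posterior is Beta(0.5+9, 0.5+24) = Beta(9.5, 24.5).
Posterior mean = α/(α+β) = 9.5/34 = 0.279.

Posterior mean ≈ 0.279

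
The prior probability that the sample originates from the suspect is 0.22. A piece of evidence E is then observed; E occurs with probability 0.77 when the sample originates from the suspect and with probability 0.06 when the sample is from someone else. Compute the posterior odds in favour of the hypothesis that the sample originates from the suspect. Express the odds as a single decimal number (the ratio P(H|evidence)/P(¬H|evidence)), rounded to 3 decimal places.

Posterior odds ≈ 3.620

Prior odds = 0.22/(1−0.22) = 0.28205. In log-odds, ln(0.28205) = -1.2657.
Add log likelihood ratio: ln(12.833) = 2.5520.
Posterior log-odds = 1.2864, so posterior odds = exp(1.2864) = 3.6197.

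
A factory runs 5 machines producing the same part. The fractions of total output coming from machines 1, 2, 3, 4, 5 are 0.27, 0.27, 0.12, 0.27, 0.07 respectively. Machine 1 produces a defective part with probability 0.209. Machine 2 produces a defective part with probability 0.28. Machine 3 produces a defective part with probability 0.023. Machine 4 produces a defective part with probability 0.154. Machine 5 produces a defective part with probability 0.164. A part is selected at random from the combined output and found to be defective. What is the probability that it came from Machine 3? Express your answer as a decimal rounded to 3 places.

Posterior probability ≈ 0.015

Tabulate prior·likelihood by source: [1] prior 0.27, lik 0.209, product 0.05643; [2] prior 0.27, lik 0.28, product 0.07560; [3] prior 0.12, lik 0.023, product 0.002760; [4] prior 0.27, lik 0.154, product 0.04158; [5] prior 0.07, lik 0.164, product 0.01148.
Normalizing constant = 0.18785; the posterior for Machine 3 is its product over the sum, 0.002760/0.18785 = 0.015.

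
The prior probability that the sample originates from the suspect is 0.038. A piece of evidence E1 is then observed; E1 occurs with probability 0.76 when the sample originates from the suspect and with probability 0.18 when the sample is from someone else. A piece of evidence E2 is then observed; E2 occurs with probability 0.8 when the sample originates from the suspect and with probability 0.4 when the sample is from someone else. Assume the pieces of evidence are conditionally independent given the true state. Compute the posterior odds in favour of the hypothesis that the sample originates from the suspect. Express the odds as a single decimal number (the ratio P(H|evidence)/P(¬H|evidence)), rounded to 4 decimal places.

Prior odds = 0.038/(1−0.038) = 0.039501. In log-odds, ln(0.039501) = -3.2314.
Add log likelihood ratios: ln(4.2222) + ln(2.0000) = 2.1335.
Posterior log-odds = -1.0979, so posterior odds = exp(-1.0979) = 0.33356.

Posterior odds ≈ 0.3336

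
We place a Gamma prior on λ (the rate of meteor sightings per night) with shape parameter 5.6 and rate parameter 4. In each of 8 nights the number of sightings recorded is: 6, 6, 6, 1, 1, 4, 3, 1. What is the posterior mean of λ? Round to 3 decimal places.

The Poisson likelihood adds the total count to the shape and the number of exposure periods to the rate. Here ∑xᵢ = 28 and n = 8, so shape 5.6→33.6 and rate 4→12.
Posterior mean = shape/rate = 33.6/12 = 2.800.

Posterior mean ≈ 2.800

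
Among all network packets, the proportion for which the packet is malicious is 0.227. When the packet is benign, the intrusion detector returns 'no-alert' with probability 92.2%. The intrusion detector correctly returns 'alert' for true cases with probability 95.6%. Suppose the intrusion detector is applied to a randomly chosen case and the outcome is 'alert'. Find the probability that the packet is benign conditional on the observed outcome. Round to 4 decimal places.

Write H for 'the packet is malicious'. Prior odds H:¬H = 0.227/0.773 = 0.29366. For the 'alert' outcome, the likelihood ratio is 0.956/0.078 = 12.256.
Posterior odds = 0.29366 × 12.256 = 3.5992, so P(H|E) = 3.5992/(1+3.5992) = 0.7826. Then P(¬H|E) = 1 − 0.7826 = 0.2174.

P(¬H | E) ≈ 0.2174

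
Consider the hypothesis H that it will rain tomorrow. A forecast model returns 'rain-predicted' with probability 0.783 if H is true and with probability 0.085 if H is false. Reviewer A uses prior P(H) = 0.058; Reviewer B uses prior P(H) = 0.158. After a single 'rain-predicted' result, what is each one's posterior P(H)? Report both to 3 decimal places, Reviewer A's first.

The likelihood ratio for a 'rain-predicted' result is 0.783/0.085 = 9.2118.
Reviewer A: prior odds 0.058/0.942 = 0.061571; posterior odds 0.56718; posterior probability 0.362.
Reviewer B: prior odds 0.158/0.842 = 0.18765; posterior odds 1.7286; posterior probability 0.634.

Reviewer A: 0.362; Reviewer B: 0.634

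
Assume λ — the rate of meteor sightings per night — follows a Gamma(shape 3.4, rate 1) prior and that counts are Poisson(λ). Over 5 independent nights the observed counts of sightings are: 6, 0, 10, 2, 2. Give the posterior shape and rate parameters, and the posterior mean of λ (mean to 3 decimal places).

Total count ∑xᵢ = 20 over n = 5 nights.
Gamma is conjugate to the Poisson likelihood: posterior is Gamma(shape = 3.4+20 = 23.4, rate = 1+5 = 6).
E[λ | data] = 23.4/6 = 3.900.

Posterior: Gamma(shape=23.4, rate=6); mean ≈ 3.900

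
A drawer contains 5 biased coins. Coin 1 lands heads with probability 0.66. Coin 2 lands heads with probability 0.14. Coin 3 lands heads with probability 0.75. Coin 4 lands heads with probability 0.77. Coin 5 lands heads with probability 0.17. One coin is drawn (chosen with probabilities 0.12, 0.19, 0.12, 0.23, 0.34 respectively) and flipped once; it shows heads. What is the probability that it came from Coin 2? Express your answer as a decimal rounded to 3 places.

Posterior probability ≈ 0.062

P(heads|C1) = 0.66; P(heads|C2) = 0.14; P(heads|C3) = 0.75; P(heads|C4) = 0.77; P(heads|C5) = 0.17.
Prior × likelihood for each source: 0.12·0.66=0.07920, 0.19·0.14=0.02660, 0.12·0.75=0.09000, 0.23·0.77=0.1771, 0.34·0.17=0.05780. Summing gives P(heads) = 0.43070.
P(Coin 2 | heads) = 0.02660 / 0.43070 = 0.062.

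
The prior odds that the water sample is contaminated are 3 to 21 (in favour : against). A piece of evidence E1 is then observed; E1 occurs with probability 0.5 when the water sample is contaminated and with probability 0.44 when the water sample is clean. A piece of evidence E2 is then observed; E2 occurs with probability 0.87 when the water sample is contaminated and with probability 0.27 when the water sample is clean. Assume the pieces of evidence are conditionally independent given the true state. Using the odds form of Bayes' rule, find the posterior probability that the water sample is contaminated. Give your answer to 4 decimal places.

Posterior probability ≈ 0.3434

Prior odds = 3/21 = 0.14286.
Likelihood ratio for E1 = 0.5/0.44 = 1.1364.
Likelihood ratio for E2 = 0.87/0.27 = 3.2222.
Posterior odds = prior odds × LR₁ × LR₂ = 0.52309.
Posterior probability = odds/(1+odds) = 0.52309/1.5231 = 0.3434.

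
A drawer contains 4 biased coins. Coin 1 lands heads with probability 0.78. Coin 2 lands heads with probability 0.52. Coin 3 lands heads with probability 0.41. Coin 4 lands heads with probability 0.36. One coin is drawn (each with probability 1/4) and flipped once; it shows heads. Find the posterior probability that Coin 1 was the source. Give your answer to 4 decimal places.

Posterior probability ≈ 0.3768

Tabulate prior·likelihood by source: [1] prior 0.25, lik 0.78, product 0.1950; [2] prior 0.25, lik 0.52, product 0.1300; [3] prior 0.25, lik 0.41, product 0.1025; [4] prior 0.25, lik 0.36, product 0.09000.
Normalizing constant = 0.51750; the posterior for Coin 1 is its product over the sum, 0.1950/0.51750 = 0.3768.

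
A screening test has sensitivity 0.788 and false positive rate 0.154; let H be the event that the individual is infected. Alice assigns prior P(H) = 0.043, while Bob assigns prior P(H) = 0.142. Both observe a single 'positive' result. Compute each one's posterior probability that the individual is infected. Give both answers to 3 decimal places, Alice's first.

The likelihood ratio for a 'positive' result is 0.788/0.154 = 5.1169.
Alice: prior odds 0.043/0.957 = 0.044932; posterior odds 0.22991; posterior probability 0.187.
Bob: prior odds 0.142/0.858 = 0.16550; posterior odds 0.84685; posterior probability 0.459.

Alice: 0.187; Bob: 0.459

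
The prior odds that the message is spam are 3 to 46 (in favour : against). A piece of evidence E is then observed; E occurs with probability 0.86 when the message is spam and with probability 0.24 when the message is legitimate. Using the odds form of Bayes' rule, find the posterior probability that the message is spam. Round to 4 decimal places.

Posterior probability ≈ 0.1894

Prior odds = 3/46 = 0.065217. In log-odds, ln(0.065217) = -2.7300.
Add log likelihood ratio: ln(3.5833) = 1.2763.
Posterior log-odds = -1.4537, so posterior odds = exp(-1.4537) = 0.23370. Converting, P(H|E) = 0.23370/1.2337 = 0.1894.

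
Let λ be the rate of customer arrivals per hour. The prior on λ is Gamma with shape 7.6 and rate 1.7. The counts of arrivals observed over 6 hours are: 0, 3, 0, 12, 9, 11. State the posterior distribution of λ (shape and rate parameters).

Total count ∑xᵢ = 35 over n = 6 hours.
Gamma is conjugate to the Poisson likelihood: posterior is Gamma(shape = 7.6+35 = 42.6, rate = 1.7+6 = 7.7).

Posterior: Gamma(shape=42.6, rate=7.7)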